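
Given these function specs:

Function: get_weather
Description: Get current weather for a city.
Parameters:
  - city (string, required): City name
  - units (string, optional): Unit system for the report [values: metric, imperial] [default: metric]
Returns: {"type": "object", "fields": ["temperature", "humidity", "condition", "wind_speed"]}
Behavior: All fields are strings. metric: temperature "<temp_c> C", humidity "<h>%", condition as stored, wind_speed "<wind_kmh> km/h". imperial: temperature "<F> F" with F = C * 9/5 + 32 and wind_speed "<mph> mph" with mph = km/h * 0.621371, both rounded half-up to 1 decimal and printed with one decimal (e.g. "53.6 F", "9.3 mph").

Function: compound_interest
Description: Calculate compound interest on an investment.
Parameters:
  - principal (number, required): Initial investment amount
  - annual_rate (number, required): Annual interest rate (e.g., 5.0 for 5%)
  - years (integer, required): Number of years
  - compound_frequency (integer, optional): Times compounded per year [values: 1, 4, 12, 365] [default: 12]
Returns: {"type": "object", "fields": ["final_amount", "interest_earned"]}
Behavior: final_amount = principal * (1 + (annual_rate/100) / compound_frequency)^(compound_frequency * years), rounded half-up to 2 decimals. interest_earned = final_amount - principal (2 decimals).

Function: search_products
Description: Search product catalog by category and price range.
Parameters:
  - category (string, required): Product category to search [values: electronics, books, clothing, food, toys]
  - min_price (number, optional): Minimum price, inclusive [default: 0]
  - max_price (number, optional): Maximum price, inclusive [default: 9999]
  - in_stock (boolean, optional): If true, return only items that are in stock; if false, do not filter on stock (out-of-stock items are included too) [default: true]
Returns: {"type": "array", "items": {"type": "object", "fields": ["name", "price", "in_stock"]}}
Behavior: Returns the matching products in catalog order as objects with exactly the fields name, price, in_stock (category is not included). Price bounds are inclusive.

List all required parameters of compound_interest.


Parameters of compound_interest and their required/optional flag:
  principal: required
  annual_rate: required
  years: required
  compound_frequency: optional
annual_rate, principal, years


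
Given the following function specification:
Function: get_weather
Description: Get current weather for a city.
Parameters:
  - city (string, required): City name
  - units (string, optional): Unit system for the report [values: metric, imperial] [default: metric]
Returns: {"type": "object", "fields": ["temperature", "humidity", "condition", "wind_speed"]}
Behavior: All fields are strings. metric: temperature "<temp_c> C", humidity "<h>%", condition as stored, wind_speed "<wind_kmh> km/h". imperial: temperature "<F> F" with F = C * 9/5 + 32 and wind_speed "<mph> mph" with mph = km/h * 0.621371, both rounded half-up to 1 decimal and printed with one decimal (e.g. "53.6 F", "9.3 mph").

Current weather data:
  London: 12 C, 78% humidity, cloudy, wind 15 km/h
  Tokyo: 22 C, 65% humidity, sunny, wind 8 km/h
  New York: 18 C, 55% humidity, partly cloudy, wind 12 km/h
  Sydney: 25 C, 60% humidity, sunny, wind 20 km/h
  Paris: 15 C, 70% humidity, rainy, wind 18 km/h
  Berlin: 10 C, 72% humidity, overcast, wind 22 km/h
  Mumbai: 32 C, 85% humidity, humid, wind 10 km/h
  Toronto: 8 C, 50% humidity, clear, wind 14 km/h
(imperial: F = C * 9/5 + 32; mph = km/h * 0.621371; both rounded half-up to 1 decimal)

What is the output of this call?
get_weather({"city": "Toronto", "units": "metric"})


Toronto record: 8 C, 50%, clear, 14 km/h
metric: report values as stored ('<temp_c> C', '<humidity>%', '<wind_kmh> km/h')
Output:
{"temperature": "8 C", "humidity": "50%", "condition": "clear", "wind_speed": "14 km/h"}


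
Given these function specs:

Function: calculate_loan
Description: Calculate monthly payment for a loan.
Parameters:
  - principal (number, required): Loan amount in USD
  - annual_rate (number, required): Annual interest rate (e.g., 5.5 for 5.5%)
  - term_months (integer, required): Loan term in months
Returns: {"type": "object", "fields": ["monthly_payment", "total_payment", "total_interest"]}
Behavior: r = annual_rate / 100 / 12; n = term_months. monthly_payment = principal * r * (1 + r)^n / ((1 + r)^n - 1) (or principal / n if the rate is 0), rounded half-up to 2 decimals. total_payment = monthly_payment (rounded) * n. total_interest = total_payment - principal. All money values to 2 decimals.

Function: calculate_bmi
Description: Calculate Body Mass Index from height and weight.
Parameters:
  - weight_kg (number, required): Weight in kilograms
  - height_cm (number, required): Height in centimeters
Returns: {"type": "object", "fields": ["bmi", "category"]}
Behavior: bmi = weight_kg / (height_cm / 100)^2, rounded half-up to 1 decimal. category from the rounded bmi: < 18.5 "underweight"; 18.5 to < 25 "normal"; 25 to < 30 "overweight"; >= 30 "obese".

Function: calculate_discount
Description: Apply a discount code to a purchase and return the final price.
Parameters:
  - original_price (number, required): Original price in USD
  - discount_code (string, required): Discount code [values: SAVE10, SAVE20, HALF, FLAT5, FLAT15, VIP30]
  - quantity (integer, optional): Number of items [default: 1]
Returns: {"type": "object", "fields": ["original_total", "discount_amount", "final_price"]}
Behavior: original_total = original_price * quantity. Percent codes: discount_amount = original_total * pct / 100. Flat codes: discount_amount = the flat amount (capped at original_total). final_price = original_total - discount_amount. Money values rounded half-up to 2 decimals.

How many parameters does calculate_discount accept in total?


Parameters of calculate_discount: original_price (required), discount_code (required), quantity (optional)
Total:
3


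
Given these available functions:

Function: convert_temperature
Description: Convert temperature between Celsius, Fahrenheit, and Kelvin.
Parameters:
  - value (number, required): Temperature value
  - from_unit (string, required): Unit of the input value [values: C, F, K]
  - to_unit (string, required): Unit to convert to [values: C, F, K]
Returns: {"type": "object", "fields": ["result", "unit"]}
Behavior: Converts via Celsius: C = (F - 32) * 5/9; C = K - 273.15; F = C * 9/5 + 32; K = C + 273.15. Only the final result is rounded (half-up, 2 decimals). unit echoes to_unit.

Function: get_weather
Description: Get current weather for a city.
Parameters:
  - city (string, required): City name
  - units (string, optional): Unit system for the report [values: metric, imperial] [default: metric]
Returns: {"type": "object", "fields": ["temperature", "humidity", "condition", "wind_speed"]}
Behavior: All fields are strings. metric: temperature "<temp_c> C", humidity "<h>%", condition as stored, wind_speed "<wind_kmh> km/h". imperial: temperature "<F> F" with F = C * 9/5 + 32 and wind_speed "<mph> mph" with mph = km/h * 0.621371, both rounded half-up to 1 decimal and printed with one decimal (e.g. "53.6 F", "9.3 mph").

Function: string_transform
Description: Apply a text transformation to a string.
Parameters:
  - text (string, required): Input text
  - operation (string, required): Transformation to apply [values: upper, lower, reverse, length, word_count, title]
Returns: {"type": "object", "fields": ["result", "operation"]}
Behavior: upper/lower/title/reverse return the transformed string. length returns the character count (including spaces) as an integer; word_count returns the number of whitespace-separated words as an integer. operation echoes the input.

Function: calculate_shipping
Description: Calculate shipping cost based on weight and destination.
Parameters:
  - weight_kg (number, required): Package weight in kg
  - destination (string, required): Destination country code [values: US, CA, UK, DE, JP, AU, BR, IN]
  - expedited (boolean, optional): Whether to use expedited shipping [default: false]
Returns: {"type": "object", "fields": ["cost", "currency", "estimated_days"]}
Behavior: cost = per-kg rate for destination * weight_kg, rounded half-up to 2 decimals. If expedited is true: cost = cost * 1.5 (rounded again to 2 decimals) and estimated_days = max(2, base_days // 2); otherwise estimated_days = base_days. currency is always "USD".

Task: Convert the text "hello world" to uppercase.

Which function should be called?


The task needs a function whose description is: Apply a text transformation to a string.
string_transform


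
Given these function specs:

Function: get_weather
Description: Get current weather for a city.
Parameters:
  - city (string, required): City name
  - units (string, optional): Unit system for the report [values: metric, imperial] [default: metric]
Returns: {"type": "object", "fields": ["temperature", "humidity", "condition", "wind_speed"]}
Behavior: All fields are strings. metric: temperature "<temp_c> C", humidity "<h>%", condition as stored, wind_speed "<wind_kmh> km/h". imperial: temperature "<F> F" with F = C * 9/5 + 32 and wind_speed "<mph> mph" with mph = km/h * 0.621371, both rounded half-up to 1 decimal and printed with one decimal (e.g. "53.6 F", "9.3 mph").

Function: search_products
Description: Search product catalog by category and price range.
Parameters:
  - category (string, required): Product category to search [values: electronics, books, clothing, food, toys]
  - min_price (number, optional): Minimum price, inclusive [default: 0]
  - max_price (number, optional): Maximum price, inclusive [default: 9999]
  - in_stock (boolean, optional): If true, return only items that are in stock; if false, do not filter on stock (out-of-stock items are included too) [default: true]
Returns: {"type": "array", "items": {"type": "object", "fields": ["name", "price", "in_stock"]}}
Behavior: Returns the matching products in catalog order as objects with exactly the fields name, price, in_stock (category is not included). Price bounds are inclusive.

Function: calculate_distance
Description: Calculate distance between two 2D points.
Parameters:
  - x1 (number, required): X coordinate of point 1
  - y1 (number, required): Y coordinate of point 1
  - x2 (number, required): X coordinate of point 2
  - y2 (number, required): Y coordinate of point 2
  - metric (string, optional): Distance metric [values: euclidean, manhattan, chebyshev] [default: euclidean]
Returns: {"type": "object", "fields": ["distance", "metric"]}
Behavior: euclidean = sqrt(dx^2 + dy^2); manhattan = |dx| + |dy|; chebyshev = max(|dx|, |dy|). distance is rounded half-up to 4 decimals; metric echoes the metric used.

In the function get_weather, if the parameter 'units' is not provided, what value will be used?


The get_weather spec declares:
  - units (string, optional): Unit system for the report [values: metric, imperial] [default: metric]
Default:
metric


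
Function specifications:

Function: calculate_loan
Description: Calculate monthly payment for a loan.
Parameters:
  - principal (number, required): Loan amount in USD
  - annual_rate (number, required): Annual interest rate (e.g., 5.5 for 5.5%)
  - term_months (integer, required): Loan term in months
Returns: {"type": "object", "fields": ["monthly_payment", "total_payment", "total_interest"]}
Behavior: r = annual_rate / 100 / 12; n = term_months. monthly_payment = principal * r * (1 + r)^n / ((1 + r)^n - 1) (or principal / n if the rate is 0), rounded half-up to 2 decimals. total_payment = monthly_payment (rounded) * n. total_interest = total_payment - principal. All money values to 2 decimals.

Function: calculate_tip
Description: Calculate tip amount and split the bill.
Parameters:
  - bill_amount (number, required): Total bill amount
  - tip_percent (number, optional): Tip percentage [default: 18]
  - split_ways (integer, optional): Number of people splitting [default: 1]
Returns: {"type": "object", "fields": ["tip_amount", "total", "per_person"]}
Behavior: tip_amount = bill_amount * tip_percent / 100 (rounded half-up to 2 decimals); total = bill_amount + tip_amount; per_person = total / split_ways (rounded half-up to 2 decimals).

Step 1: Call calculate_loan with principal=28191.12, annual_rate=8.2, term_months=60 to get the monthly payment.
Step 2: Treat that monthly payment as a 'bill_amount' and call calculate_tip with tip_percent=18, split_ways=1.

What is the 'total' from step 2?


Step 1: calculate_loan(principal=28191.12, annual_rate=8.2, term_months=60)
  r = 8.2 / 100 / 12 = 0.006833333333 (keep full precision)
  (1 + r)^60 = 1.50471802
  monthly_payment = 28191.12 * 0.006833333333 * 1.50471802 / (1.50471802 - 1) = 574.316443 -> 574.32
  total_payment = 574.32 * 60 = 34459.20
  total_interest = 34459.20 - 28191.12 = 6268.08
  -> monthly_payment = 574.32
Step 2: calculate_tip(bill_amount=574.32, tip_percent=18, split_ways=1)
  tip_amount = 574.32 * 18/100 = 103.3776 -> 103.38
  total = 574.32 + 103.38 = 677.70
  per_person = 677.70 / 1 = 677.7 -> 677.70
  -> total = 677.70
$677.70


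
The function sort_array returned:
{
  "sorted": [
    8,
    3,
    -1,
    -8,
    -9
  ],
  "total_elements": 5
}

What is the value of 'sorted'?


[8, 3, -1, -8, -9]


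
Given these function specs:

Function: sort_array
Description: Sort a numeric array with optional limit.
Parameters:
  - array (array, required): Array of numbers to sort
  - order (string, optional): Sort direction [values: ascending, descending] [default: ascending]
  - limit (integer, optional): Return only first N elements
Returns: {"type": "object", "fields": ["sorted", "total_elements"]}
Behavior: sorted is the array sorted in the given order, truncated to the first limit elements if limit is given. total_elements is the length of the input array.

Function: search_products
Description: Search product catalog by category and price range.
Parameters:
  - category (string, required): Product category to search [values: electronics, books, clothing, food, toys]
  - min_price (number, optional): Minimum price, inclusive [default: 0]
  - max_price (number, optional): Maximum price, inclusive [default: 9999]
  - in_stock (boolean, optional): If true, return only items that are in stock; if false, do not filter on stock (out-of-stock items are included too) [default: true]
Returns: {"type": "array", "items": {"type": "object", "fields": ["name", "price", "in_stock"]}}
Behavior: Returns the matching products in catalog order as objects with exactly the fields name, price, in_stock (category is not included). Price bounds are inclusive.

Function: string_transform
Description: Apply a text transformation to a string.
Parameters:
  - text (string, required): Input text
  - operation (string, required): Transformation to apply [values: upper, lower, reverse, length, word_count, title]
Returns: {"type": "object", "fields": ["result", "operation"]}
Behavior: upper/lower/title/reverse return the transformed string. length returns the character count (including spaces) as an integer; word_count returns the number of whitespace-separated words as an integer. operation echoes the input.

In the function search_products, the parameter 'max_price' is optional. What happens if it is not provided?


The search_products spec declares:
  - max_price (number, optional): Maximum price, inclusive [default: 9999]
It defaults to 9999


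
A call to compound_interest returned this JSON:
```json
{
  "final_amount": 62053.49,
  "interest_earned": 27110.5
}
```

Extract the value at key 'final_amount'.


62053.49


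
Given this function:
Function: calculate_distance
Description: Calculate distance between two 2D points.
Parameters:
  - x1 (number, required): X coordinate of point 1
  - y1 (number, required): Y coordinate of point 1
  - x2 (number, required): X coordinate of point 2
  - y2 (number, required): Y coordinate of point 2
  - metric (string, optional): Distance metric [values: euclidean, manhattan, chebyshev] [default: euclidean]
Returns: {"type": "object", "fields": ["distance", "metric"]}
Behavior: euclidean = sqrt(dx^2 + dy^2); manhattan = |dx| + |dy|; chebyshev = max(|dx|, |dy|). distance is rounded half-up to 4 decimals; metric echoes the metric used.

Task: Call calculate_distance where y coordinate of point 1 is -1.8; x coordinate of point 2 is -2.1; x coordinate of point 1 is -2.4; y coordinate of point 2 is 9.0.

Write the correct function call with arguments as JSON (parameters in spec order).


Mapping each described value to its parameter name:
  'Y coordinate of point 1' -> y1 = -1.8
  'X coordinate of point 2' -> x2 = -2.1
  'X coordinate of point 1' -> x1 = -2.4
  'Y coordinate of point 2' -> y2 = 9.0
calculate_distance({"x1": -2.4, "y1": -1.8, "x2": -2.1, "y2": 9.0})


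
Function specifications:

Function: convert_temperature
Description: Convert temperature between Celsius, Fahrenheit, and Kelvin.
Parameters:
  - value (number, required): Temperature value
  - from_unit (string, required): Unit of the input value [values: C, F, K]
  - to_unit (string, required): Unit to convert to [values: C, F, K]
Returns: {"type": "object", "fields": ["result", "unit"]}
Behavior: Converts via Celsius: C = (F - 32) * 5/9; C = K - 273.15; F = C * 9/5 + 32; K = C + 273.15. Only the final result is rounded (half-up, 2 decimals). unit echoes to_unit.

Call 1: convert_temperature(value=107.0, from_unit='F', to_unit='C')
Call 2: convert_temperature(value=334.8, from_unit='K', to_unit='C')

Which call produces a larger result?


Call 1:
  To C: (107 - 32) * 5/9 = 41.666667
  Target is C: 41.666667
  Round to 2 decimals: 41.67
  -> 41.67 C
Call 2:
  To C: 334.8 - 273.15 = 61.65
  Target is C: 61.65
  Round to 2 decimals: 61.65
  -> 61.65 C
Call 2 (61.65 C)


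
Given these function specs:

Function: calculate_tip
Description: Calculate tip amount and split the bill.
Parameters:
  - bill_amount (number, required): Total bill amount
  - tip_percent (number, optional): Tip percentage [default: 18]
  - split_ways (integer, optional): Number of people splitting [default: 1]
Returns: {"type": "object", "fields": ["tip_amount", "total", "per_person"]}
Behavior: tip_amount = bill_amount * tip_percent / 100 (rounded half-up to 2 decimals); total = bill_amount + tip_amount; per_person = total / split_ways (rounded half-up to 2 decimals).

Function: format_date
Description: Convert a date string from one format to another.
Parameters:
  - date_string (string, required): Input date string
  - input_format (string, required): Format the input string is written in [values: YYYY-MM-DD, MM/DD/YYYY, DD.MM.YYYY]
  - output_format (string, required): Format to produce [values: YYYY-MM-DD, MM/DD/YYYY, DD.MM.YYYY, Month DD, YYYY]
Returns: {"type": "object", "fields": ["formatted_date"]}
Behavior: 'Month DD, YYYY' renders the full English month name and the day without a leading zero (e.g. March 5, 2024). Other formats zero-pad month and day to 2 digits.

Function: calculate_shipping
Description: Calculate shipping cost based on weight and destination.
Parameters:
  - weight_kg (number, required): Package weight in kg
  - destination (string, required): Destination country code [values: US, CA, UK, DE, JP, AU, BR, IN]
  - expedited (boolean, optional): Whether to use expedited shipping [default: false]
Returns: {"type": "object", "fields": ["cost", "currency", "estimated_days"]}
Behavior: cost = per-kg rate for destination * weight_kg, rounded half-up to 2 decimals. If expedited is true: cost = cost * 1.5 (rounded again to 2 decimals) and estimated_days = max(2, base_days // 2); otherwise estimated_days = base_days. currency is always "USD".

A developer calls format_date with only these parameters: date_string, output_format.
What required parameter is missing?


Required parameters: date_string, input_format, output_format
Provided: date_string, output_format
Missing: input_format
input_format


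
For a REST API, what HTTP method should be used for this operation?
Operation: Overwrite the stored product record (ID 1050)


GET = read, POST = create, PUT = update/replace, DELETE = remove
This operation is an update/replace.
PUT


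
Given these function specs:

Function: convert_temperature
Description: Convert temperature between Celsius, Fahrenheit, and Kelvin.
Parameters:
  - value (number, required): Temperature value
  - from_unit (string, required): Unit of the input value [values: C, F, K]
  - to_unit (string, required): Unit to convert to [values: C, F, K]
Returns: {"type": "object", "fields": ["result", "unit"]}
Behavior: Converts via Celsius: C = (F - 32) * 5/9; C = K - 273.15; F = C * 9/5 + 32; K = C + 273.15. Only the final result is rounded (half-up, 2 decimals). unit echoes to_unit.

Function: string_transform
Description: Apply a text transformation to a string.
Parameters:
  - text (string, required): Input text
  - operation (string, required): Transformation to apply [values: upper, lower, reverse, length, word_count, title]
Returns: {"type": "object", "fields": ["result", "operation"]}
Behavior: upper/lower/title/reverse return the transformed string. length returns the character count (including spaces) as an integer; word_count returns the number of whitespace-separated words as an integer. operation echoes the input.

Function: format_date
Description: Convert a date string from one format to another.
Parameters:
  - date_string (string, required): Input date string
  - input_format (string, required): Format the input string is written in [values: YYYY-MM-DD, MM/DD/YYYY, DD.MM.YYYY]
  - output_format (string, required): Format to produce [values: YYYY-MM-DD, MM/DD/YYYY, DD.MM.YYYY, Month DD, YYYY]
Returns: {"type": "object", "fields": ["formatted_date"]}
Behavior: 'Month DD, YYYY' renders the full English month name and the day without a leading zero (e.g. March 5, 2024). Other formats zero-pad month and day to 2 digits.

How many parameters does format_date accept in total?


Parameters of format_date: date_string (required), input_format (required), output_format (required)
Total:
3


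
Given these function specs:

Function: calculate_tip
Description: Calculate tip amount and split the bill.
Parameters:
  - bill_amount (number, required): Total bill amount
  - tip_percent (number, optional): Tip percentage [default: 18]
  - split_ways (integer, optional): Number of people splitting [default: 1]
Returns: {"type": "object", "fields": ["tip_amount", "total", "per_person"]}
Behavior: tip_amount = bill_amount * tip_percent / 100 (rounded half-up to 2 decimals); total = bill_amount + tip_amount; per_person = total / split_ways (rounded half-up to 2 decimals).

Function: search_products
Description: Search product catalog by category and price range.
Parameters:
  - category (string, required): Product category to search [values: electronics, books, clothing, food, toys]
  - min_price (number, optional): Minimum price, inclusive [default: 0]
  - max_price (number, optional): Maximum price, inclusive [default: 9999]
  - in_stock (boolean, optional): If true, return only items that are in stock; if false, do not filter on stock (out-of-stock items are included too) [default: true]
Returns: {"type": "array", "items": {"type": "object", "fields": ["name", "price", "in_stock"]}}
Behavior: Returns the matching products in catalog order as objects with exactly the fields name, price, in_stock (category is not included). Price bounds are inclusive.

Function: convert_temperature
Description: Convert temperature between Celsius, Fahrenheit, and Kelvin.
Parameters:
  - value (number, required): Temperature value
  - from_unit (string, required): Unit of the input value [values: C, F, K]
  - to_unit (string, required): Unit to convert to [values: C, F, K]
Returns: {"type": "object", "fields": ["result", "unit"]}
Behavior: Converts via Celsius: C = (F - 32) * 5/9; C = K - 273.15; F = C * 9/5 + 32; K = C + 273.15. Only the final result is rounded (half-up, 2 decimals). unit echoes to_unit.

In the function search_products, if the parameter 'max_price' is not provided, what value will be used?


The search_products spec declares:
  - max_price (number, optional): Maximum price, inclusive [default: 9999]
Default:
9999


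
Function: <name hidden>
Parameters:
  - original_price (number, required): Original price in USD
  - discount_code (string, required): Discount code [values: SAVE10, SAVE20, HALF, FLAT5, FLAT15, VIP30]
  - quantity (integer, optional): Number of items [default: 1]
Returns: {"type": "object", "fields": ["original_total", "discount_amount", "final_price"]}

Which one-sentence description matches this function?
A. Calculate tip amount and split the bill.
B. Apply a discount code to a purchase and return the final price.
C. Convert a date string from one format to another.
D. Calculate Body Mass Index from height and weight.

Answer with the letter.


Parameters original_price, discount_code, quantity and return ["original_total", "discount_amount", "final_price"] fit: Apply a discount code to a purchase and return the final price.
B


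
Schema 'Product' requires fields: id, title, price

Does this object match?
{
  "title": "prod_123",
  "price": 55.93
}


Checking required fields...
Missing: id
Invalid - missing required field 'id'


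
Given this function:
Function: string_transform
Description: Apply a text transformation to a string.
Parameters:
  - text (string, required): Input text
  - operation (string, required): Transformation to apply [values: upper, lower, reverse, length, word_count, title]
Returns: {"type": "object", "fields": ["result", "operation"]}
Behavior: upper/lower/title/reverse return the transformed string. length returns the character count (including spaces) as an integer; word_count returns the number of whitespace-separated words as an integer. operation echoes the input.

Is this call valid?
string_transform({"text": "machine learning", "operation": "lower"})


Checking all required parameters present and types match... All valid.
Valid


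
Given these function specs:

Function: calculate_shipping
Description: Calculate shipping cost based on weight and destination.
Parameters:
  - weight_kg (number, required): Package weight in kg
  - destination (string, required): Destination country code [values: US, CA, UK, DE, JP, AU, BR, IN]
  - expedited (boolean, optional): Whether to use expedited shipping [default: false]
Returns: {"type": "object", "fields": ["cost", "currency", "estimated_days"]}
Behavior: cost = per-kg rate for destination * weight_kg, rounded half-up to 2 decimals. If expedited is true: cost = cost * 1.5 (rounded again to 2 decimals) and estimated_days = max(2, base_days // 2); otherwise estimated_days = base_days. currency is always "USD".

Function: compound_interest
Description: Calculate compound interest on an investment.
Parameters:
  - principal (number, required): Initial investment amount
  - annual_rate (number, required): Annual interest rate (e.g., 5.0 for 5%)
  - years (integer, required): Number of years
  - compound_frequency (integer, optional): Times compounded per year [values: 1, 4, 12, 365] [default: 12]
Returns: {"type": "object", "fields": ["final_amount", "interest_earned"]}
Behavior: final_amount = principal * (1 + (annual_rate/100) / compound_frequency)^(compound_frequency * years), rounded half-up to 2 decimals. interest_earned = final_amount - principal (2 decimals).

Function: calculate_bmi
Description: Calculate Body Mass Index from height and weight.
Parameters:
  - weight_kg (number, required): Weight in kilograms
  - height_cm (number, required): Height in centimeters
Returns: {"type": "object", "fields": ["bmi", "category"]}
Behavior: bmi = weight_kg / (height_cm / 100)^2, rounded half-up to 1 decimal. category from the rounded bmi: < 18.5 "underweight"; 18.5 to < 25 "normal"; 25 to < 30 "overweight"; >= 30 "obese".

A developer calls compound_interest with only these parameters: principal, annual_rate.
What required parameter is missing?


Required parameters: principal, annual_rate, years
Provided: principal, annual_rate
Missing: years
years


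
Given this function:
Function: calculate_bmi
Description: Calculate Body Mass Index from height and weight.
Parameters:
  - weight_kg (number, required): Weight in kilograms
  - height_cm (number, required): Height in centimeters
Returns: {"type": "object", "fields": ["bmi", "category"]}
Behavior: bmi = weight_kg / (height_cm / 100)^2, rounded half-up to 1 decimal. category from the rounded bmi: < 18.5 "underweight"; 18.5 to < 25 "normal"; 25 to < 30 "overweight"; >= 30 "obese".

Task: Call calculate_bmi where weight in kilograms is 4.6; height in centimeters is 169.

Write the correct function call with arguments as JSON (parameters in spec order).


Mapping each described value to its parameter name:
  'Weight in kilograms' -> weight_kg = 4.6
  'Height in centimeters' -> height_cm = 169
calculate_bmi({"weight_kg": 4.6, "height_cm": 169})


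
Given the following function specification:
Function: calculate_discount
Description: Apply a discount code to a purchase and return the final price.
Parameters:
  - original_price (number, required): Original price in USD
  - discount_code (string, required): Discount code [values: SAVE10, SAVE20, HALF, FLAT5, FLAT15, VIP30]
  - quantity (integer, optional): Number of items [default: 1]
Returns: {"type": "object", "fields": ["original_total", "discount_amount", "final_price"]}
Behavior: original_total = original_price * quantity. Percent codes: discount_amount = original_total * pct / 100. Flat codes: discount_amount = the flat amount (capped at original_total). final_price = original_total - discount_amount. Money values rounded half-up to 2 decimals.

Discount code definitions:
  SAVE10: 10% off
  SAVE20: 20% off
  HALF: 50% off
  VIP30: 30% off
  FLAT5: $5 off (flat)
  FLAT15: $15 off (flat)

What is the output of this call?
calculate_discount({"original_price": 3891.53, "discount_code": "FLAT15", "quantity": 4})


original_total = 3891.53 * 4 = 15566.12
FLAT15 = $15 flat: discount_amount = min(15.00, 15566.12) = 15.00
final_price = 15566.12 - 15.00 = 15551.12
Output:
{"original_total": 15566.12, "discount_amount": 15.0, "final_price": 15551.12}


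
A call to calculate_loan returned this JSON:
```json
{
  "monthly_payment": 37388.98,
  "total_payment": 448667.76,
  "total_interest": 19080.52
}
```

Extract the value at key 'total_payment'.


448667.76


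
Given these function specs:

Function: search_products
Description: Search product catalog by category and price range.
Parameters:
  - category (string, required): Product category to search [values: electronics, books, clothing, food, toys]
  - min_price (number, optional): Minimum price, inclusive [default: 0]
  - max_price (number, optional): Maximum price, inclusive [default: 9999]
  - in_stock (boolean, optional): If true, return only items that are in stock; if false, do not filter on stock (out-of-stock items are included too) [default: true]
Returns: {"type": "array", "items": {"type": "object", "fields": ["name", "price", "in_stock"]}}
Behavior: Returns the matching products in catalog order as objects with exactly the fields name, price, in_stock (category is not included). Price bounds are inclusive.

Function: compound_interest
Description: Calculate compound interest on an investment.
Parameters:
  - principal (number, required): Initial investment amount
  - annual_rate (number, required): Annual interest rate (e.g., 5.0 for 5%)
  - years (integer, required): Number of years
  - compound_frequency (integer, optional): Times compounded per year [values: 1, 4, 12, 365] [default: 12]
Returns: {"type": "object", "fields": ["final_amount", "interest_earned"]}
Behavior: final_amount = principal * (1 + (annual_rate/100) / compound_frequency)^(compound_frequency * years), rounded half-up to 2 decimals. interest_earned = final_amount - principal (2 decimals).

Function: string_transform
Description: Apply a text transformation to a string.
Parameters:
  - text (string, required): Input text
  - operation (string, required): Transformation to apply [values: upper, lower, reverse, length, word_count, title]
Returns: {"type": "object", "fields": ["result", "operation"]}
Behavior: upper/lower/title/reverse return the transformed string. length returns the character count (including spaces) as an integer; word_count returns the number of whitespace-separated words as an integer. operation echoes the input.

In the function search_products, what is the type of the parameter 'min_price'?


The search_products spec declares:
  - min_price (number, optional): Minimum price, inclusive [default: 0]
Type:
number


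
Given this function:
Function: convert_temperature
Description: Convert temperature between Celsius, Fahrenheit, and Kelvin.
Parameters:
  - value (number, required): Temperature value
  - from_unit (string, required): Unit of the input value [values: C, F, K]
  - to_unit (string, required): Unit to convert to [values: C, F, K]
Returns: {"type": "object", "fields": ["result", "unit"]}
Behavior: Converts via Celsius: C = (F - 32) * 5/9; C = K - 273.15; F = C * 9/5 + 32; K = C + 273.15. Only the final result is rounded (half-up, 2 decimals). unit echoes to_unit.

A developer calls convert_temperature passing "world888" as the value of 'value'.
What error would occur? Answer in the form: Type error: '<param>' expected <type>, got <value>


Spec: 'value' is declared as number; "world888" is a string.
Type error: 'value' expected number, got "world888"


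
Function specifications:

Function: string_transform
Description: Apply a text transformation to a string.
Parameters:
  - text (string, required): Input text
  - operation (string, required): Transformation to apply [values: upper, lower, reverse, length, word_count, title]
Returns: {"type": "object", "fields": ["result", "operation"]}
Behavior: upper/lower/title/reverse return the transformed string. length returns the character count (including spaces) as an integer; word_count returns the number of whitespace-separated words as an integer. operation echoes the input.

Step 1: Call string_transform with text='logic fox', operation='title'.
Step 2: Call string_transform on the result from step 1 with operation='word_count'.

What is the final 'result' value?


Step 1: string_transform(text='logic fox', operation='title')
  -> result = 'Logic Fox'
Step 2: string_transform(text='Logic Fox', operation='word_count')
  words: Logic, Fox -> 2
  -> result = 2
2


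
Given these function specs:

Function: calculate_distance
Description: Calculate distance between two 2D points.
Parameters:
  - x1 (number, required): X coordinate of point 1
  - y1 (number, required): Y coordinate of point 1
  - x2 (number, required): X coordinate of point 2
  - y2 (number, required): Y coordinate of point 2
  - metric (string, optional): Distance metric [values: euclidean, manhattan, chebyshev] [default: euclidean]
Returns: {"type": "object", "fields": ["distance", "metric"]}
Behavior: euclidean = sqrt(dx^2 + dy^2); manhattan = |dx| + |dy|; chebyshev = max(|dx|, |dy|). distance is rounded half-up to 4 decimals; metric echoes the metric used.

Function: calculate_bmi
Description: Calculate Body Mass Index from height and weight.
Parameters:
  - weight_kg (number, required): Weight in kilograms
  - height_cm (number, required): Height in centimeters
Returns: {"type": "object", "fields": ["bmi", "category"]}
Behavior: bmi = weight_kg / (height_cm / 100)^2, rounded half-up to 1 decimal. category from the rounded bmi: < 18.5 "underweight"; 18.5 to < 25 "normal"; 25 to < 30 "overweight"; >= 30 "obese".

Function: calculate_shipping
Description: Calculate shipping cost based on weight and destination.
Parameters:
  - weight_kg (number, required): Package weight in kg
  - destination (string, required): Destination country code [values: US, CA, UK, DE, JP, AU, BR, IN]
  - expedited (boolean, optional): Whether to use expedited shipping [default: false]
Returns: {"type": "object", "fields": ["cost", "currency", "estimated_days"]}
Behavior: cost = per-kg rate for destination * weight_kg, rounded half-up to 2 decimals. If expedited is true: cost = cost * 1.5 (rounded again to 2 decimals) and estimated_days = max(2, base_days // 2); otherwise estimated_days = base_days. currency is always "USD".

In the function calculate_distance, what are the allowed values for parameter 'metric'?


The calculate_distance spec declares:
  - metric (string, optional): Distance metric [values: euclidean, manhattan, chebyshev] [default: euclidean]
Allowed values:
euclidean, manhattan, chebyshev


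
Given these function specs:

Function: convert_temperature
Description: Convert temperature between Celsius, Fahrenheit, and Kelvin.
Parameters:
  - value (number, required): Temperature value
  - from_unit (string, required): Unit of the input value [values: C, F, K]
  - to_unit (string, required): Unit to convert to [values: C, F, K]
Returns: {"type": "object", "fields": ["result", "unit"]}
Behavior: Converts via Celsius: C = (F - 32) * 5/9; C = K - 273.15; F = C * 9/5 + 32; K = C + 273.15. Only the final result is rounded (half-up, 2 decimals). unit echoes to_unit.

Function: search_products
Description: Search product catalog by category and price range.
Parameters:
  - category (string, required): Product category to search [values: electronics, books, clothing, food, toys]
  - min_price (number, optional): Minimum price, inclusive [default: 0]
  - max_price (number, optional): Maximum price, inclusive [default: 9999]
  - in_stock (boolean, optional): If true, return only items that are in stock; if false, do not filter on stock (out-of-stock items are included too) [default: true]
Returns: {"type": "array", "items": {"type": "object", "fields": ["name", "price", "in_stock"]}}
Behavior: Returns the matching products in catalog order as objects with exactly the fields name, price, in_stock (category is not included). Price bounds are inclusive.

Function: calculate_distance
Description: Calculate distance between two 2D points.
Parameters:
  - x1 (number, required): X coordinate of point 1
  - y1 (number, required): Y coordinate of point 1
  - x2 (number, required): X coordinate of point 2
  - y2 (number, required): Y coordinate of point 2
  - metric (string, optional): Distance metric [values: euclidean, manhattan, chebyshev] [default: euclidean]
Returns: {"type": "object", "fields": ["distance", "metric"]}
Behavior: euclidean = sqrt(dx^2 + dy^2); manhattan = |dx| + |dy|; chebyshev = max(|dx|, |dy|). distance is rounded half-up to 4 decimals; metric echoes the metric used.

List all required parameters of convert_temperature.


Parameters of convert_temperature and their required/optional flag:
  value: required
  from_unit: required
  to_unit: required
from_unit, to_unit, value


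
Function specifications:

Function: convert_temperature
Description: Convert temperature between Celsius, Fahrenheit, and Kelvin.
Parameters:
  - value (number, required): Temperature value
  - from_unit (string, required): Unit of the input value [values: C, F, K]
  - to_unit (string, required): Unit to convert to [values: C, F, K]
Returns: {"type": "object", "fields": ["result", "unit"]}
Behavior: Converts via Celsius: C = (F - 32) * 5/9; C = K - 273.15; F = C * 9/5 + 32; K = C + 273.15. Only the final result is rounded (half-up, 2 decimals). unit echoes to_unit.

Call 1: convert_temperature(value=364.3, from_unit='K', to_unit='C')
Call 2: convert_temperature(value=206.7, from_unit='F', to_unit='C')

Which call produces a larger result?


Call 1:
  To C: 364.3 - 273.15 = 91.15
  Target is C: 91.15
  Round to 2 decimals: 91.15
  -> 91.15 C
Call 2:
  To C: (206.7 - 32) * 5/9 = 97.055556
  Target is C: 97.055556
  Round to 2 decimals: 97.06
  -> 97.06 C
Call 2 (97.06 C)


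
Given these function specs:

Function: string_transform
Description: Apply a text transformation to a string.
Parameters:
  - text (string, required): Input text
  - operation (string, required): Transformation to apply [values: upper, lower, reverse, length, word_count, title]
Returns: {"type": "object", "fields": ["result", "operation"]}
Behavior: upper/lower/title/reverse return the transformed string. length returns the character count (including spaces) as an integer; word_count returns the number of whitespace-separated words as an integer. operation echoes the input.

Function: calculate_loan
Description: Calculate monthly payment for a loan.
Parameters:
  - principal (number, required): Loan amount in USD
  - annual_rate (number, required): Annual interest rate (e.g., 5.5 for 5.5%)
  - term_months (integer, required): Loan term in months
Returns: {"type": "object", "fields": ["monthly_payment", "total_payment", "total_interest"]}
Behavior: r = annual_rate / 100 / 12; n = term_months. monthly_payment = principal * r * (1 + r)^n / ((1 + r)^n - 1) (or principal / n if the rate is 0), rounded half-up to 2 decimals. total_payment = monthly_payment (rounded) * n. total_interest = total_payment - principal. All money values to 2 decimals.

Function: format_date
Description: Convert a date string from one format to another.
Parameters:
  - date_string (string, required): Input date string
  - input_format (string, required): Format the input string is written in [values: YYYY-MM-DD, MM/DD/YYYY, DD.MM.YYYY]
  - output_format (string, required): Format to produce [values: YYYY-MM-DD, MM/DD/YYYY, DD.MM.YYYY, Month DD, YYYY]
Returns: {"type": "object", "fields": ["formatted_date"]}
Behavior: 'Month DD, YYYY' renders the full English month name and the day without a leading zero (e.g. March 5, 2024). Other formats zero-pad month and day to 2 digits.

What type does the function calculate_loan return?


The calculate_loan spec declares Returns: {"type": "object", "fields": ["monthly_payment", "total_payment", "total_interest"]}
Type:
object
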